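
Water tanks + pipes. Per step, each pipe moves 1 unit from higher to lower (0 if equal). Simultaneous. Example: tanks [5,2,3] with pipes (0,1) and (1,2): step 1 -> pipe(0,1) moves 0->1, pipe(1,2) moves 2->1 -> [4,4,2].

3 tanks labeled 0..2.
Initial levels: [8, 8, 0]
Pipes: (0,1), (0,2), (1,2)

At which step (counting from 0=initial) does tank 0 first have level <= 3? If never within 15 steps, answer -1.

Step 1: flows [0=1,0->2,1->2] -> levels [7 7 2]
Step 2: flows [0=1,0->2,1->2] -> levels [6 6 4]
Step 3: flows [0=1,0->2,1->2] -> levels [5 5 6]
Step 4: flows [0=1,2->0,2->1] -> levels [6 6 4]
  -> period-2 cycle (repeats step 2); tank 0 never drops to <=3
Tank 0 never reaches <=3 within 15 steps

Answer: -1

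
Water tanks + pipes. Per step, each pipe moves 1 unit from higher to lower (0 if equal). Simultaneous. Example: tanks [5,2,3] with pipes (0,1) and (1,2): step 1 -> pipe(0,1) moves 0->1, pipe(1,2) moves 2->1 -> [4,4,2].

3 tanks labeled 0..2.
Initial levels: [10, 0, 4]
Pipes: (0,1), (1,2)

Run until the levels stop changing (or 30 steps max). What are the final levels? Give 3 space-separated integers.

Step 1: flows [0->1,2->1] -> levels [9 2 3]
Step 2: flows [0->1,2->1] -> levels [8 4 2]
Step 3: flows [0->1,1->2] -> levels [7 4 3]
Step 4: flows [0->1,1->2] -> levels [6 4 4]
Step 5: flows [0->1,1=2] -> levels [5 5 4]
Step 6: flows [0=1,1->2] -> levels [5 4 5]
Step 7: flows [0->1,2->1] -> levels [4 6 4]
Step 8: flows [1->0,1->2] -> levels [5 4 5]
  -> period-2 cycle: step 8 state = step 6 state; never stabilizes
  -> state at step 30: (30-6) mod 2 = 0, same as step 6 -> [5 4 5]

Answer: 5 4 5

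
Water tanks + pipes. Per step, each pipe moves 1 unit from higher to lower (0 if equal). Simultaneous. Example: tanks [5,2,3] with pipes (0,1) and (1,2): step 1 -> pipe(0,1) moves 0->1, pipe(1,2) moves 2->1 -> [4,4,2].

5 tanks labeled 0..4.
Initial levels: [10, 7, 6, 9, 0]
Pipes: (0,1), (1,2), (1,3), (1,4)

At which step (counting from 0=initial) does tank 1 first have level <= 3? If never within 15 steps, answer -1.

Answer: -1

Derivation:
Step 1: flows [0->1,1->2,3->1,1->4] -> levels [9 7 7 8 1]
Step 2: flows [0->1,1=2,3->1,1->4] -> levels [8 8 7 7 2]
Step 3: flows [0=1,1->2,1->3,1->4] -> levels [8 5 8 8 3]
Step 4: flows [0->1,2->1,3->1,1->4] -> levels [7 7 7 7 4]
Step 5: flows [0=1,1=2,1=3,1->4] -> levels [7 6 7 7 5]
Step 6: flows [0->1,2->1,3->1,1->4] -> levels [6 8 6 6 6]
Step 7: flows [1->0,1->2,1->3,1->4] -> levels [7 4 7 7 7]
Step 8: flows [0->1,2->1,3->1,4->1] -> levels [6 8 6 6 6]
  -> period-2 cycle (repeats step 6); tank 1 never drops to <=3
Tank 1 never reaches <=3 within 15 steps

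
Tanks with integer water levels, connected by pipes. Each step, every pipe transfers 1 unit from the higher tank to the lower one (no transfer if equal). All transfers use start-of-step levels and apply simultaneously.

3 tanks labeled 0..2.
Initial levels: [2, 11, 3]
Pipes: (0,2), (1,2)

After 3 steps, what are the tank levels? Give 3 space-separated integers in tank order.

Answer: 4 8 4

Derivation:
Step 1: flows [2->0,1->2] -> levels [3 10 3]
Step 2: flows [0=2,1->2] -> levels [3 9 4]
Step 3: flows [2->0,1->2] -> levels [4 8 4]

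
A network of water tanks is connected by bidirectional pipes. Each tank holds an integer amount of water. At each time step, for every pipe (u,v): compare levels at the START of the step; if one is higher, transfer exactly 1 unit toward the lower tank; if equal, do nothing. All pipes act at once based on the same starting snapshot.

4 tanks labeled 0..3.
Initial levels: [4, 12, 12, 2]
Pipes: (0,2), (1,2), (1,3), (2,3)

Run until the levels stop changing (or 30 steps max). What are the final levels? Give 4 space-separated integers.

Answer: 7 7 9 7

Derivation:
Step 1: flows [2->0,1=2,1->3,2->3] -> levels [5 11 10 4]
Step 2: flows [2->0,1->2,1->3,2->3] -> levels [6 9 9 6]
Step 3: flows [2->0,1=2,1->3,2->3] -> levels [7 8 7 8]
Step 4: flows [0=2,1->2,1=3,3->2] -> levels [7 7 9 7]
Step 5: flows [2->0,2->1,1=3,2->3] -> levels [8 8 6 8]
Step 6: flows [0->2,1->2,1=3,3->2] -> levels [7 7 9 7]
  -> period-2 cycle: step 6 state = step 4 state; never stabilizes
  -> state at step 30: (30-4) mod 2 = 0, same as step 4 -> [7 7 9 7]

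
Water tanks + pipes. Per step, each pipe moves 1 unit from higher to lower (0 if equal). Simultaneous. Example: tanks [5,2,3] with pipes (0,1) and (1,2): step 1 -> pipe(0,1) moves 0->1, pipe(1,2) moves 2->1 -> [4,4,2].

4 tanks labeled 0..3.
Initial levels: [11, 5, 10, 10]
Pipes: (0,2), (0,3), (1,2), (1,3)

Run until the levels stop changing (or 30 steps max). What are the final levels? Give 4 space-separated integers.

Step 1: flows [0->2,0->3,2->1,3->1] -> levels [9 7 10 10]
Step 2: flows [2->0,3->0,2->1,3->1] -> levels [11 9 8 8]
Step 3: flows [0->2,0->3,1->2,1->3] -> levels [9 7 10 10]
  -> period-2 cycle: step 3 state = step 1 state; never stabilizes
  -> state at step 30: (30-1) mod 2 = 1, same as step 2 -> [11 9 8 8]

Answer: 11 9 8 8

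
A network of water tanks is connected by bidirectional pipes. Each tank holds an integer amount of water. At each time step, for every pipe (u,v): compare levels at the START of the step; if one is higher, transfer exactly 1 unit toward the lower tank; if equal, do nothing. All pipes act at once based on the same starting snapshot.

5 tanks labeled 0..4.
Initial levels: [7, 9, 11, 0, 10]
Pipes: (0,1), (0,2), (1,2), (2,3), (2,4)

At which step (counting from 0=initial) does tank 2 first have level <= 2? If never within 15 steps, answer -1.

Answer: -1

Derivation:
Step 1: flows [1->0,2->0,2->1,2->3,2->4] -> levels [9 9 7 1 11]
Step 2: flows [0=1,0->2,1->2,2->3,4->2] -> levels [8 8 9 2 10]
Step 3: flows [0=1,2->0,2->1,2->3,4->2] -> levels [9 9 7 3 9]
Step 4: flows [0=1,0->2,1->2,2->3,4->2] -> levels [8 8 9 4 8]
Step 5: flows [0=1,2->0,2->1,2->3,2->4] -> levels [9 9 5 5 9]
Step 6: flows [0=1,0->2,1->2,2=3,4->2] -> levels [8 8 8 5 8]
Step 7: flows [0=1,0=2,1=2,2->3,2=4] -> levels [8 8 7 6 8]
Step 8: flows [0=1,0->2,1->2,2->3,4->2] -> levels [7 7 9 7 7]
Step 9: flows [0=1,2->0,2->1,2->3,2->4] -> levels [8 8 5 8 8]
Step 10: flows [0=1,0->2,1->2,3->2,4->2] -> levels [7 7 9 7 7]
  -> period-2 cycle (repeats step 8); tank 2 never drops to <=2
Tank 2 never reaches <=2 within 15 steps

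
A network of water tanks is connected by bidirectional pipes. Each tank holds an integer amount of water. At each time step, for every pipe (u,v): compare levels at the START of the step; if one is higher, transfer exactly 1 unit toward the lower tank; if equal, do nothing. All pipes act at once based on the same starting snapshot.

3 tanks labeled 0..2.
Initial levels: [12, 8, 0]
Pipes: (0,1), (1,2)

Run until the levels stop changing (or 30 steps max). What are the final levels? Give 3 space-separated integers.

Answer: 6 8 6

Derivation:
Step 1: flows [0->1,1->2] -> levels [11 8 1]
Step 2: flows [0->1,1->2] -> levels [10 8 2]
Step 3: flows [0->1,1->2] -> levels [9 8 3]
Step 4: flows [0->1,1->2] -> levels [8 8 4]
Step 5: flows [0=1,1->2] -> levels [8 7 5]
Step 6: flows [0->1,1->2] -> levels [7 7 6]
Step 7: flows [0=1,1->2] -> levels [7 6 7]
Step 8: flows [0->1,2->1] -> levels [6 8 6]
Step 9: flows [1->0,1->2] -> levels [7 6 7]
  -> period-2 cycle: step 9 state = step 7 state; never stabilizes
  -> state at step 30: (30-7) mod 2 = 1, same as step 8 -> [6 8 6]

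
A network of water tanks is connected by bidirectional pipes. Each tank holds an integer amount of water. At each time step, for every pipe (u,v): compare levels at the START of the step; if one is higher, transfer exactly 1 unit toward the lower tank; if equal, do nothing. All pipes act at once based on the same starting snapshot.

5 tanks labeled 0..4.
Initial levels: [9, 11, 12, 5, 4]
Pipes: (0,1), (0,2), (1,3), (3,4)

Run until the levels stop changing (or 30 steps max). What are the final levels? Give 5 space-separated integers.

Answer: 8 8 9 9 7

Derivation:
Step 1: flows [1->0,2->0,1->3,3->4] -> levels [11 9 11 5 5]
Step 2: flows [0->1,0=2,1->3,3=4] -> levels [10 9 11 6 5]
Step 3: flows [0->1,2->0,1->3,3->4] -> levels [10 9 10 6 6]
Step 4: flows [0->1,0=2,1->3,3=4] -> levels [9 9 10 7 6]
Step 5: flows [0=1,2->0,1->3,3->4] -> levels [10 8 9 7 7]
Step 6: flows [0->1,0->2,1->3,3=4] -> levels [8 8 10 8 7]
Step 7: flows [0=1,2->0,1=3,3->4] -> levels [9 8 9 7 8]
Step 8: flows [0->1,0=2,1->3,4->3] -> levels [8 8 9 9 7]
Step 9: flows [0=1,2->0,3->1,3->4] -> levels [9 9 8 7 8]
Step 10: flows [0=1,0->2,1->3,4->3] -> levels [8 8 9 9 7]
  -> period-2 cycle: step 10 state = step 8 state; never stabilizes
  -> state at step 30: (30-8) mod 2 = 0, same as step 8 -> [8 8 9 9 7]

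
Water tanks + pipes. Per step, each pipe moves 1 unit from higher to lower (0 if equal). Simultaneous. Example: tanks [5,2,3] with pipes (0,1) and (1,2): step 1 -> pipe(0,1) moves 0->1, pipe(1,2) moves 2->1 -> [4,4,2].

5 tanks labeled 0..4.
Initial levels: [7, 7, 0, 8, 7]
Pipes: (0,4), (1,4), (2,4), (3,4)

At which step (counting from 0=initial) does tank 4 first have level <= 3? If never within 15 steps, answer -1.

Answer: 6

Derivation:
Step 1: flows [0=4,1=4,4->2,3->4] -> levels [7 7 1 7 7]
Step 2: flows [0=4,1=4,4->2,3=4] -> levels [7 7 2 7 6]
Step 3: flows [0->4,1->4,4->2,3->4] -> levels [6 6 3 6 8]
Step 4: flows [4->0,4->1,4->2,4->3] -> levels [7 7 4 7 4]
Step 5: flows [0->4,1->4,2=4,3->4] -> levels [6 6 4 6 7]
Step 6: flows [4->0,4->1,4->2,4->3] -> levels [7 7 5 7 3]
Tank 4 first reaches <=3 at step 6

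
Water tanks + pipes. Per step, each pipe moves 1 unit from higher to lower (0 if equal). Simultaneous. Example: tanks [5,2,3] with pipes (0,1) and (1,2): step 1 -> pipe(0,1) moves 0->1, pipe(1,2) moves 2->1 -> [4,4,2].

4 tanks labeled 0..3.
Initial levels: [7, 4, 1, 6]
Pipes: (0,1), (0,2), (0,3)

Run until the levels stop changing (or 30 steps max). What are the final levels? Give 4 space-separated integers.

Answer: 6 4 4 4

Derivation:
Step 1: flows [0->1,0->2,0->3] -> levels [4 5 2 7]
Step 2: flows [1->0,0->2,3->0] -> levels [5 4 3 6]
Step 3: flows [0->1,0->2,3->0] -> levels [4 5 4 5]
Step 4: flows [1->0,0=2,3->0] -> levels [6 4 4 4]
Step 5: flows [0->1,0->2,0->3] -> levels [3 5 5 5]
Step 6: flows [1->0,2->0,3->0] -> levels [6 4 4 4]
  -> period-2 cycle: step 6 state = step 4 state; never stabilizes
  -> state at step 30: (30-4) mod 2 = 0, same as step 4 -> [6 4 4 4]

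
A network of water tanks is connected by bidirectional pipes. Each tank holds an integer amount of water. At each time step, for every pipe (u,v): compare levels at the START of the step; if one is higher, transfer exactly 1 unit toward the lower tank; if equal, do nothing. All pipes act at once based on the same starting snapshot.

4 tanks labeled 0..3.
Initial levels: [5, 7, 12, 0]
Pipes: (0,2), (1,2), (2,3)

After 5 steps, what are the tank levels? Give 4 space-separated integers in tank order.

Step 1: flows [2->0,2->1,2->3] -> levels [6 8 9 1]
Step 2: flows [2->0,2->1,2->3] -> levels [7 9 6 2]
Step 3: flows [0->2,1->2,2->3] -> levels [6 8 7 3]
Step 4: flows [2->0,1->2,2->3] -> levels [7 7 6 4]
Step 5: flows [0->2,1->2,2->3] -> levels [6 6 7 5]

Answer: 6 6 7 5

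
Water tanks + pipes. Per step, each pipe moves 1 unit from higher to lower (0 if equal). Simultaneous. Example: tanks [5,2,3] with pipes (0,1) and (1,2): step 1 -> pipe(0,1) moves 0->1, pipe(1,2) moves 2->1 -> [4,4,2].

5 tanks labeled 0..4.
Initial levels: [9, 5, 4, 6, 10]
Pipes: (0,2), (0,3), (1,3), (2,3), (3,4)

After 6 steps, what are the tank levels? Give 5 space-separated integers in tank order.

Step 1: flows [0->2,0->3,3->1,3->2,4->3] -> levels [7 6 6 6 9]
Step 2: flows [0->2,0->3,1=3,2=3,4->3] -> levels [5 6 7 8 8]
Step 3: flows [2->0,3->0,3->1,3->2,3=4] -> levels [7 7 7 5 8]
Step 4: flows [0=2,0->3,1->3,2->3,4->3] -> levels [6 6 6 9 7]
Step 5: flows [0=2,3->0,3->1,3->2,3->4] -> levels [7 7 7 5 8]
  -> period-2 cycle: step 5 state = step 3 state
  -> state at step 6: (6-3) mod 2 = 1, same as step 4 -> [6 6 6 9 7]

Answer: 6 6 6 9 7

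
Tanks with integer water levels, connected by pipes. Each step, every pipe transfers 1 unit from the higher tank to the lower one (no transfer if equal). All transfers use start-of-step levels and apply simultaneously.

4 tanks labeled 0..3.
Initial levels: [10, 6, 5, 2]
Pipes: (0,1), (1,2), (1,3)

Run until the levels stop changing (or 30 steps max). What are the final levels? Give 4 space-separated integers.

Step 1: flows [0->1,1->2,1->3] -> levels [9 5 6 3]
Step 2: flows [0->1,2->1,1->3] -> levels [8 6 5 4]
Step 3: flows [0->1,1->2,1->3] -> levels [7 5 6 5]
Step 4: flows [0->1,2->1,1=3] -> levels [6 7 5 5]
Step 5: flows [1->0,1->2,1->3] -> levels [7 4 6 6]
Step 6: flows [0->1,2->1,3->1] -> levels [6 7 5 5]
  -> period-2 cycle: step 6 state = step 4 state; never stabilizes
  -> state at step 30: (30-4) mod 2 = 0, same as step 4 -> [6 7 5 5]

Answer: 6 7 5 5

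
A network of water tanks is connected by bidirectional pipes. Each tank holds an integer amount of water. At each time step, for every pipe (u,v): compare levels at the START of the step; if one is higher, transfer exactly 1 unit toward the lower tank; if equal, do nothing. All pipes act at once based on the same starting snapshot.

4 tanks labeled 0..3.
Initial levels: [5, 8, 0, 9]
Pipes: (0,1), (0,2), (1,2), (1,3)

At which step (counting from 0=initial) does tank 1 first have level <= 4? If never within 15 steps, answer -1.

Answer: 5

Derivation:
Step 1: flows [1->0,0->2,1->2,3->1] -> levels [5 7 2 8]
Step 2: flows [1->0,0->2,1->2,3->1] -> levels [5 6 4 7]
Step 3: flows [1->0,0->2,1->2,3->1] -> levels [5 5 6 6]
Step 4: flows [0=1,2->0,2->1,3->1] -> levels [6 7 4 5]
Step 5: flows [1->0,0->2,1->2,1->3] -> levels [6 4 6 6]
Tank 1 first reaches <=4 at step 5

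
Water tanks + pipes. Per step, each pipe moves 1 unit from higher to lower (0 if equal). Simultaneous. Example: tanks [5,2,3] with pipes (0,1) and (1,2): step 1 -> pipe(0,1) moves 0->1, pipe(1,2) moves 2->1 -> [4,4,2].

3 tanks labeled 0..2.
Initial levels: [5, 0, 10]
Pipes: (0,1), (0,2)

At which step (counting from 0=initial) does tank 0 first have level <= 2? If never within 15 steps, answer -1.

Step 1: flows [0->1,2->0] -> levels [5 1 9]
Step 2: flows [0->1,2->0] -> levels [5 2 8]
Step 3: flows [0->1,2->0] -> levels [5 3 7]
Step 4: flows [0->1,2->0] -> levels [5 4 6]
Step 5: flows [0->1,2->0] -> levels [5 5 5]
Step 6: flows [0=1,0=2] -> levels [5 5 5]
  -> stable; tank 0 stays at 5 > 2
Tank 0 never reaches <=2 within 15 steps

Answer: -1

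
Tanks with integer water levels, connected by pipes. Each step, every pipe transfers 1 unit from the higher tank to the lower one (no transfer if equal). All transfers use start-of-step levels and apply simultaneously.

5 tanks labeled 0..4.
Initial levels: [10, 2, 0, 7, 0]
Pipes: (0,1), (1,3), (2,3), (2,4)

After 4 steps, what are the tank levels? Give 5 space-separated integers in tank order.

Step 1: flows [0->1,3->1,3->2,2=4] -> levels [9 4 1 5 0]
Step 2: flows [0->1,3->1,3->2,2->4] -> levels [8 6 1 3 1]
Step 3: flows [0->1,1->3,3->2,2=4] -> levels [7 6 2 3 1]
Step 4: flows [0->1,1->3,3->2,2->4] -> levels [6 6 2 3 2]

Answer: 6 6 2 3 2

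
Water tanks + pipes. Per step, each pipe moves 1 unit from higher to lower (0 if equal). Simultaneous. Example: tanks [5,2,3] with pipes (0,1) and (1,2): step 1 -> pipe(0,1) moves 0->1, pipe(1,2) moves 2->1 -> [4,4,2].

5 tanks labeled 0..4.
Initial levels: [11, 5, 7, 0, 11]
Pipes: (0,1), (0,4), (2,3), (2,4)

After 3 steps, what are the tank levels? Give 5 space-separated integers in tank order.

Answer: 8 8 7 3 8

Derivation:
Step 1: flows [0->1,0=4,2->3,4->2] -> levels [10 6 7 1 10]
Step 2: flows [0->1,0=4,2->3,4->2] -> levels [9 7 7 2 9]
Step 3: flows [0->1,0=4,2->3,4->2] -> levels [8 8 7 3 8]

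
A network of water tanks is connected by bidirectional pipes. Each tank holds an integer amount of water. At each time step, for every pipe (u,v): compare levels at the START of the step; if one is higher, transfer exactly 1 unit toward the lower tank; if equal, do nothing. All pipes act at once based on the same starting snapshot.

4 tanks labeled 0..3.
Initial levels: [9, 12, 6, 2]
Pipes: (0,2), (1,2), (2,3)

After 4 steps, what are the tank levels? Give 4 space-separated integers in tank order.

Answer: 7 8 8 6

Derivation:
Step 1: flows [0->2,1->2,2->3] -> levels [8 11 7 3]
Step 2: flows [0->2,1->2,2->3] -> levels [7 10 8 4]
Step 3: flows [2->0,1->2,2->3] -> levels [8 9 7 5]
Step 4: flows [0->2,1->2,2->3] -> levels [7 8 8 6]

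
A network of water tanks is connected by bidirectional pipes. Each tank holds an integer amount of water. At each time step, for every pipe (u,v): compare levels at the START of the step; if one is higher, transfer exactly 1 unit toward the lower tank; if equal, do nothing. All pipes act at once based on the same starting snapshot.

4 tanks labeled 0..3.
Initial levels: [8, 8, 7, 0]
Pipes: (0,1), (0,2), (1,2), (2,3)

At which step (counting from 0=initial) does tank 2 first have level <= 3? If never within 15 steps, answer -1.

Step 1: flows [0=1,0->2,1->2,2->3] -> levels [7 7 8 1]
Step 2: flows [0=1,2->0,2->1,2->3] -> levels [8 8 5 2]
Step 3: flows [0=1,0->2,1->2,2->3] -> levels [7 7 6 3]
Step 4: flows [0=1,0->2,1->2,2->3] -> levels [6 6 7 4]
Step 5: flows [0=1,2->0,2->1,2->3] -> levels [7 7 4 5]
Step 6: flows [0=1,0->2,1->2,3->2] -> levels [6 6 7 4]
  -> period-2 cycle (repeats step 4); tank 2 never drops to <=3
Tank 2 never reaches <=3 within 15 steps

Answer: -1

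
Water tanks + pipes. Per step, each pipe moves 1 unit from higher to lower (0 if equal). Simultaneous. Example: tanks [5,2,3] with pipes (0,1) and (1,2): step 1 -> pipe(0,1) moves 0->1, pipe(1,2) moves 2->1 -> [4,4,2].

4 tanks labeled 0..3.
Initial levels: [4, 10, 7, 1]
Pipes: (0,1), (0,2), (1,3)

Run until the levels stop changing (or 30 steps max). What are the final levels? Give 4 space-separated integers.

Step 1: flows [1->0,2->0,1->3] -> levels [6 8 6 2]
Step 2: flows [1->0,0=2,1->3] -> levels [7 6 6 3]
Step 3: flows [0->1,0->2,1->3] -> levels [5 6 7 4]
Step 4: flows [1->0,2->0,1->3] -> levels [7 4 6 5]
Step 5: flows [0->1,0->2,3->1] -> levels [5 6 7 4]
  -> period-2 cycle: step 5 state = step 3 state; never stabilizes
  -> state at step 30: (30-3) mod 2 = 1, same as step 4 -> [7 4 6 5]

Answer: 7 4 6 5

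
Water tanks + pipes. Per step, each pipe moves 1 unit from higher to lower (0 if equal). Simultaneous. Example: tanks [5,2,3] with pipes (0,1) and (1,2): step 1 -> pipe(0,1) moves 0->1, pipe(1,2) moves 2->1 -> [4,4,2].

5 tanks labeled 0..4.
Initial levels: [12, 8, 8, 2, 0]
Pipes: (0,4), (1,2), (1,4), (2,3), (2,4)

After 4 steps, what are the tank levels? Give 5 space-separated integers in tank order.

Step 1: flows [0->4,1=2,1->4,2->3,2->4] -> levels [11 7 6 3 3]
Step 2: flows [0->4,1->2,1->4,2->3,2->4] -> levels [10 5 5 4 6]
Step 3: flows [0->4,1=2,4->1,2->3,4->2] -> levels [9 6 5 5 5]
Step 4: flows [0->4,1->2,1->4,2=3,2=4] -> levels [8 4 6 5 7]

Answer: 8 4 6 5 7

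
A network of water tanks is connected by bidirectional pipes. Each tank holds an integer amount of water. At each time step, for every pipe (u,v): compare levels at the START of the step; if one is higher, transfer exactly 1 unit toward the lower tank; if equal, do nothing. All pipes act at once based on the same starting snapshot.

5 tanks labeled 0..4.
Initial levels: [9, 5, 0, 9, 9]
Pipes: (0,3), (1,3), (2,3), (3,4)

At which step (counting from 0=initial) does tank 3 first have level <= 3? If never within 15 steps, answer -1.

Step 1: flows [0=3,3->1,3->2,3=4] -> levels [9 6 1 7 9]
Step 2: flows [0->3,3->1,3->2,4->3] -> levels [8 7 2 7 8]
Step 3: flows [0->3,1=3,3->2,4->3] -> levels [7 7 3 8 7]
Step 4: flows [3->0,3->1,3->2,3->4] -> levels [8 8 4 4 8]
Step 5: flows [0->3,1->3,2=3,4->3] -> levels [7 7 4 7 7]
Step 6: flows [0=3,1=3,3->2,3=4] -> levels [7 7 5 6 7]
Step 7: flows [0->3,1->3,3->2,4->3] -> levels [6 6 6 8 6]
Step 8: flows [3->0,3->1,3->2,3->4] -> levels [7 7 7 4 7]
Step 9: flows [0->3,1->3,2->3,4->3] -> levels [6 6 6 8 6]
  -> period-2 cycle (repeats step 7); tank 3 never drops to <=3
Tank 3 never reaches <=3 within 15 steps

Answer: -1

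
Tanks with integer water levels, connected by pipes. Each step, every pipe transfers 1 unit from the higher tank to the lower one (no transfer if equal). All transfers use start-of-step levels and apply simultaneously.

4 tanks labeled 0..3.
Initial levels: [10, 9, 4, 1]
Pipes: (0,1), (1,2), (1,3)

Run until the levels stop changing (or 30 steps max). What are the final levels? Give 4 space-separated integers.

Step 1: flows [0->1,1->2,1->3] -> levels [9 8 5 2]
Step 2: flows [0->1,1->2,1->3] -> levels [8 7 6 3]
Step 3: flows [0->1,1->2,1->3] -> levels [7 6 7 4]
Step 4: flows [0->1,2->1,1->3] -> levels [6 7 6 5]
Step 5: flows [1->0,1->2,1->3] -> levels [7 4 7 6]
Step 6: flows [0->1,2->1,3->1] -> levels [6 7 6 5]
  -> period-2 cycle: step 6 state = step 4 state; never stabilizes
  -> state at step 30: (30-4) mod 2 = 0, same as step 4 -> [6 7 6 5]

Answer: 6 7 6 5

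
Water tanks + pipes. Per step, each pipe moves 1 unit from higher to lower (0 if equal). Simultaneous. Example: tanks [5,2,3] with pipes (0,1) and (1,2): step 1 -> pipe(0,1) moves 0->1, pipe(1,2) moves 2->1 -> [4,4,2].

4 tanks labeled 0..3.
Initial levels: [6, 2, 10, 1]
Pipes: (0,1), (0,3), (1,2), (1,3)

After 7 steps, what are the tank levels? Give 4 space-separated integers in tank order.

Answer: 5 4 5 5

Derivation:
Step 1: flows [0->1,0->3,2->1,1->3] -> levels [4 3 9 3]
Step 2: flows [0->1,0->3,2->1,1=3] -> levels [2 5 8 4]
Step 3: flows [1->0,3->0,2->1,1->3] -> levels [4 4 7 4]
Step 4: flows [0=1,0=3,2->1,1=3] -> levels [4 5 6 4]
Step 5: flows [1->0,0=3,2->1,1->3] -> levels [5 4 5 5]
Step 6: flows [0->1,0=3,2->1,3->1] -> levels [4 7 4 4]
Step 7: flows [1->0,0=3,1->2,1->3] -> levels [5 4 5 5]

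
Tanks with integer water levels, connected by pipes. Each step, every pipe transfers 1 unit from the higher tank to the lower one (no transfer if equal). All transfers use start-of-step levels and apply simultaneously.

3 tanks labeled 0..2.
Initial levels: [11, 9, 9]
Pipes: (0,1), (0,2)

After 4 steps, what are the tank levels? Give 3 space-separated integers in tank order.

Step 1: flows [0->1,0->2] -> levels [9 10 10]
Step 2: flows [1->0,2->0] -> levels [11 9 9]
  -> period-2 cycle: step 2 state = step 0 state
  -> state at step 4: (4-0) mod 2 = 0, same as step 0 -> [11 9 9]

Answer: 11 9 9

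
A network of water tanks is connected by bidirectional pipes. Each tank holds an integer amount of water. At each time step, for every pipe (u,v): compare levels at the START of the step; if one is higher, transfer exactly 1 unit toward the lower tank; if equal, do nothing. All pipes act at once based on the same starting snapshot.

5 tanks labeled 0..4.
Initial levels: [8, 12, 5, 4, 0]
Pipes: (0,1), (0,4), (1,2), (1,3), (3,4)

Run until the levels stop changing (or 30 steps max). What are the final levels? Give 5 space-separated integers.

Answer: 7 4 7 7 4

Derivation:
Step 1: flows [1->0,0->4,1->2,1->3,3->4] -> levels [8 9 6 4 2]
Step 2: flows [1->0,0->4,1->2,1->3,3->4] -> levels [8 6 7 4 4]
Step 3: flows [0->1,0->4,2->1,1->3,3=4] -> levels [6 7 6 5 5]
Step 4: flows [1->0,0->4,1->2,1->3,3=4] -> levels [6 4 7 6 6]
Step 5: flows [0->1,0=4,2->1,3->1,3=4] -> levels [5 7 6 5 6]
Step 6: flows [1->0,4->0,1->2,1->3,4->3] -> levels [7 4 7 7 4]
Step 7: flows [0->1,0->4,2->1,3->1,3->4] -> levels [5 7 6 5 6]
  -> period-2 cycle: step 7 state = step 5 state; never stabilizes
  -> state at step 30: (30-5) mod 2 = 1, same as step 6 -> [7 4 7 7 4]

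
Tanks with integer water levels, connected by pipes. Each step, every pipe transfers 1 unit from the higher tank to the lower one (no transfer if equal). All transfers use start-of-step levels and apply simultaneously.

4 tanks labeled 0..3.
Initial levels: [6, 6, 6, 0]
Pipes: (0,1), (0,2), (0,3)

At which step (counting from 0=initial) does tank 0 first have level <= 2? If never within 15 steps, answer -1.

Step 1: flows [0=1,0=2,0->3] -> levels [5 6 6 1]
Step 2: flows [1->0,2->0,0->3] -> levels [6 5 5 2]
Step 3: flows [0->1,0->2,0->3] -> levels [3 6 6 3]
Step 4: flows [1->0,2->0,0=3] -> levels [5 5 5 3]
Step 5: flows [0=1,0=2,0->3] -> levels [4 5 5 4]
Step 6: flows [1->0,2->0,0=3] -> levels [6 4 4 4]
Step 7: flows [0->1,0->2,0->3] -> levels [3 5 5 5]
Step 8: flows [1->0,2->0,3->0] -> levels [6 4 4 4]
  -> period-2 cycle (repeats step 6); tank 0 never drops to <=2
Tank 0 never reaches <=2 within 15 steps

Answer: -1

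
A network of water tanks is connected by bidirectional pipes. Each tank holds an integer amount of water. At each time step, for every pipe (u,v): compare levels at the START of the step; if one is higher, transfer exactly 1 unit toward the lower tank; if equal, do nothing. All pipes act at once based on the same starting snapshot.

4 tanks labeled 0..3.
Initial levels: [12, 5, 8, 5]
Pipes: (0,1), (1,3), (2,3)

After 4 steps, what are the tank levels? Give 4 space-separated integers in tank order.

Step 1: flows [0->1,1=3,2->3] -> levels [11 6 7 6]
Step 2: flows [0->1,1=3,2->3] -> levels [10 7 6 7]
Step 3: flows [0->1,1=3,3->2] -> levels [9 8 7 6]
Step 4: flows [0->1,1->3,2->3] -> levels [8 8 6 8]

Answer: 8 8 6 8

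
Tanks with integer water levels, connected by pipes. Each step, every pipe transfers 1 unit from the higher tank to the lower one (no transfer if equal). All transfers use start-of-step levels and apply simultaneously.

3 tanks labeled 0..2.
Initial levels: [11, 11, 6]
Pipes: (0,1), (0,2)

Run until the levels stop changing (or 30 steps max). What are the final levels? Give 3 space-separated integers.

Answer: 10 9 9

Derivation:
Step 1: flows [0=1,0->2] -> levels [10 11 7]
Step 2: flows [1->0,0->2] -> levels [10 10 8]
Step 3: flows [0=1,0->2] -> levels [9 10 9]
Step 4: flows [1->0,0=2] -> levels [10 9 9]
Step 5: flows [0->1,0->2] -> levels [8 10 10]
Step 6: flows [1->0,2->0] -> levels [10 9 9]
  -> period-2 cycle: step 6 state = step 4 state; never stabilizes
  -> state at step 30: (30-4) mod 2 = 0, same as step 4 -> [10 9 9]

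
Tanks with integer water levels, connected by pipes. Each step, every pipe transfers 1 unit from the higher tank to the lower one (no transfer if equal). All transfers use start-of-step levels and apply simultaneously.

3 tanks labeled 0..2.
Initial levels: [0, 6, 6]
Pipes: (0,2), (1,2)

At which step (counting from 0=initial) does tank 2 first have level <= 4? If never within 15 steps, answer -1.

Answer: 3

Derivation:
Step 1: flows [2->0,1=2] -> levels [1 6 5]
Step 2: flows [2->0,1->2] -> levels [2 5 5]
Step 3: flows [2->0,1=2] -> levels [3 5 4]
Tank 2 first reaches <=4 at step 3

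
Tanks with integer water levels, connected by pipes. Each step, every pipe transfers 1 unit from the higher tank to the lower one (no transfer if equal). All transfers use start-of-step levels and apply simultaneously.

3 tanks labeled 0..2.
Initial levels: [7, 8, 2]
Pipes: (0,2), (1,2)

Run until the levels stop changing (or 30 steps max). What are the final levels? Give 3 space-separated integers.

Step 1: flows [0->2,1->2] -> levels [6 7 4]
Step 2: flows [0->2,1->2] -> levels [5 6 6]
Step 3: flows [2->0,1=2] -> levels [6 6 5]
Step 4: flows [0->2,1->2] -> levels [5 5 7]
Step 5: flows [2->0,2->1] -> levels [6 6 5]
  -> period-2 cycle: step 5 state = step 3 state; never stabilizes
  -> state at step 30: (30-3) mod 2 = 1, same as step 4 -> [5 5 7]

Answer: 5 5 7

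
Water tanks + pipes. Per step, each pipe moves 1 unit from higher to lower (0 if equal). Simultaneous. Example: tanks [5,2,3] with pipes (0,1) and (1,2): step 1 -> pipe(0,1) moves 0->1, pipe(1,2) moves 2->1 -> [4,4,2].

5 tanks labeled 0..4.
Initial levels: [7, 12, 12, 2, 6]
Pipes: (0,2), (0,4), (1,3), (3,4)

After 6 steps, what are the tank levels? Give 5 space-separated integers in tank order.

Step 1: flows [2->0,0->4,1->3,4->3] -> levels [7 11 11 4 6]
Step 2: flows [2->0,0->4,1->3,4->3] -> levels [7 10 10 6 6]
Step 3: flows [2->0,0->4,1->3,3=4] -> levels [7 9 9 7 7]
Step 4: flows [2->0,0=4,1->3,3=4] -> levels [8 8 8 8 7]
Step 5: flows [0=2,0->4,1=3,3->4] -> levels [7 8 8 7 9]
Step 6: flows [2->0,4->0,1->3,4->3] -> levels [9 7 7 9 7]

Answer: 9 7 7 9 7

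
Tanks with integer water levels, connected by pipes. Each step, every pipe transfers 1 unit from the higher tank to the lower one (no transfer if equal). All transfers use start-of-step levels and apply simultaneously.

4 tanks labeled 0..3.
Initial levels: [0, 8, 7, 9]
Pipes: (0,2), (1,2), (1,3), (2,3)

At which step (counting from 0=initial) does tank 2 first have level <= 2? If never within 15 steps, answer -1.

Step 1: flows [2->0,1->2,3->1,3->2] -> levels [1 8 8 7]
Step 2: flows [2->0,1=2,1->3,2->3] -> levels [2 7 6 9]
Step 3: flows [2->0,1->2,3->1,3->2] -> levels [3 7 7 7]
Step 4: flows [2->0,1=2,1=3,2=3] -> levels [4 7 6 7]
Step 5: flows [2->0,1->2,1=3,3->2] -> levels [5 6 7 6]
Step 6: flows [2->0,2->1,1=3,2->3] -> levels [6 7 4 7]
Step 7: flows [0->2,1->2,1=3,3->2] -> levels [5 6 7 6]
  -> period-2 cycle (repeats step 5); tank 2 never drops to <=2
Tank 2 never reaches <=2 within 15 steps

Answer: -1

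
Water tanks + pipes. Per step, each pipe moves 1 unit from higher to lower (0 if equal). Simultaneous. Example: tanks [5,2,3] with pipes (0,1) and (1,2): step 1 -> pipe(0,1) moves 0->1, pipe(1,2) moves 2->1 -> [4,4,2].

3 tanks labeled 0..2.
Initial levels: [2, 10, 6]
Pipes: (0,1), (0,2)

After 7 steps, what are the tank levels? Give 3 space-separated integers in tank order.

Answer: 6 6 6

Derivation:
Step 1: flows [1->0,2->0] -> levels [4 9 5]
Step 2: flows [1->0,2->0] -> levels [6 8 4]
Step 3: flows [1->0,0->2] -> levels [6 7 5]
Step 4: flows [1->0,0->2] -> levels [6 6 6]
Step 5: flows [0=1,0=2] -> levels [6 6 6]
  -> stable; steps 6..7 unchanged -> [6 6 6]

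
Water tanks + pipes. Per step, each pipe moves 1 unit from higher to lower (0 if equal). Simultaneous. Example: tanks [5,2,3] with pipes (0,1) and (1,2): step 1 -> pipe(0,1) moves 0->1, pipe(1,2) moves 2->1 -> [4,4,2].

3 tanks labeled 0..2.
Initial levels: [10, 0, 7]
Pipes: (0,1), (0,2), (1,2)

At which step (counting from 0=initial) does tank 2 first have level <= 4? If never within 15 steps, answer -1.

Step 1: flows [0->1,0->2,2->1] -> levels [8 2 7]
Step 2: flows [0->1,0->2,2->1] -> levels [6 4 7]
Step 3: flows [0->1,2->0,2->1] -> levels [6 6 5]
Step 4: flows [0=1,0->2,1->2] -> levels [5 5 7]
Step 5: flows [0=1,2->0,2->1] -> levels [6 6 5]
  -> period-2 cycle (repeats step 3); tank 2 never drops to <=4
Tank 2 never reaches <=4 within 15 steps

Answer: -1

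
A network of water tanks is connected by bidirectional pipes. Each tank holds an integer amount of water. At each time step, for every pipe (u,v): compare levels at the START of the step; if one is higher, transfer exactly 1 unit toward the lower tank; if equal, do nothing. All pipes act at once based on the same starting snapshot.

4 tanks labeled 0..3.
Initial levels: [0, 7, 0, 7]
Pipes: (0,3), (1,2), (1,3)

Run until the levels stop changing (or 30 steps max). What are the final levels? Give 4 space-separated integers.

Answer: 4 3 4 3

Derivation:
Step 1: flows [3->0,1->2,1=3] -> levels [1 6 1 6]
Step 2: flows [3->0,1->2,1=3] -> levels [2 5 2 5]
Step 3: flows [3->0,1->2,1=3] -> levels [3 4 3 4]
Step 4: flows [3->0,1->2,1=3] -> levels [4 3 4 3]
Step 5: flows [0->3,2->1,1=3] -> levels [3 4 3 4]
  -> period-2 cycle: step 5 state = step 3 state; never stabilizes
  -> state at step 30: (30-3) mod 2 = 1, same as step 4 -> [4 3 4 3]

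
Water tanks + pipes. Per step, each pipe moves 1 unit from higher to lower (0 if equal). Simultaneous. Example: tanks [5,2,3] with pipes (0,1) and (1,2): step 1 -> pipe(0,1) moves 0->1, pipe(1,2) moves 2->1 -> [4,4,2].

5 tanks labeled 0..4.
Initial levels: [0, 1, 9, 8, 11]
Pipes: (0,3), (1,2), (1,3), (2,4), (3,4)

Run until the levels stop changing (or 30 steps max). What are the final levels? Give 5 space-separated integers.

Answer: 5 5 7 7 5

Derivation:
Step 1: flows [3->0,2->1,3->1,4->2,4->3] -> levels [1 3 9 7 9]
Step 2: flows [3->0,2->1,3->1,2=4,4->3] -> levels [2 5 8 6 8]
Step 3: flows [3->0,2->1,3->1,2=4,4->3] -> levels [3 7 7 5 7]
Step 4: flows [3->0,1=2,1->3,2=4,4->3] -> levels [4 6 7 6 6]
Step 5: flows [3->0,2->1,1=3,2->4,3=4] -> levels [5 7 5 5 7]
Step 6: flows [0=3,1->2,1->3,4->2,4->3] -> levels [5 5 7 7 5]
Step 7: flows [3->0,2->1,3->1,2->4,3->4] -> levels [6 7 5 4 7]
Step 8: flows [0->3,1->2,1->3,4->2,4->3] -> levels [5 5 7 7 5]
  -> period-2 cycle: step 8 state = step 6 state; never stabilizes
  -> state at step 30: (30-6) mod 2 = 0, same as step 6 -> [5 5 7 7 5]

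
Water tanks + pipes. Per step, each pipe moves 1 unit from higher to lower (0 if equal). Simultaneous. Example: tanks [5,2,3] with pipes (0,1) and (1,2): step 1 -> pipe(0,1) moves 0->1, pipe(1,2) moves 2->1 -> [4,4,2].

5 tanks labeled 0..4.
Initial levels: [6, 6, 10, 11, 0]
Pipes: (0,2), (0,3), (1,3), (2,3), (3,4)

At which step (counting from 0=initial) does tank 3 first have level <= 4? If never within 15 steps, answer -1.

Step 1: flows [2->0,3->0,3->1,3->2,3->4] -> levels [8 7 10 7 1]
Step 2: flows [2->0,0->3,1=3,2->3,3->4] -> levels [8 7 8 8 2]
Step 3: flows [0=2,0=3,3->1,2=3,3->4] -> levels [8 8 8 6 3]
Step 4: flows [0=2,0->3,1->3,2->3,3->4] -> levels [7 7 7 8 4]
Step 5: flows [0=2,3->0,3->1,3->2,3->4] -> levels [8 8 8 4 5]
Tank 3 first reaches <=4 at step 5

Answer: 5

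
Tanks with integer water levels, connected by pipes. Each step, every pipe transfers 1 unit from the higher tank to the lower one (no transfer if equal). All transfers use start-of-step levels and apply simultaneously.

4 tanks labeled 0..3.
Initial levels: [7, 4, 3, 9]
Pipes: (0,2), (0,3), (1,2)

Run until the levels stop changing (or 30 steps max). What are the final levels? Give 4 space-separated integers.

Answer: 5 5 7 6

Derivation:
Step 1: flows [0->2,3->0,1->2] -> levels [7 3 5 8]
Step 2: flows [0->2,3->0,2->1] -> levels [7 4 5 7]
Step 3: flows [0->2,0=3,2->1] -> levels [6 5 5 7]
Step 4: flows [0->2,3->0,1=2] -> levels [6 5 6 6]
Step 5: flows [0=2,0=3,2->1] -> levels [6 6 5 6]
Step 6: flows [0->2,0=3,1->2] -> levels [5 5 7 6]
Step 7: flows [2->0,3->0,2->1] -> levels [7 6 5 5]
Step 8: flows [0->2,0->3,1->2] -> levels [5 5 7 6]
  -> period-2 cycle: step 8 state = step 6 state; never stabilizes
  -> state at step 30: (30-6) mod 2 = 0, same as step 6 -> [5 5 7 6]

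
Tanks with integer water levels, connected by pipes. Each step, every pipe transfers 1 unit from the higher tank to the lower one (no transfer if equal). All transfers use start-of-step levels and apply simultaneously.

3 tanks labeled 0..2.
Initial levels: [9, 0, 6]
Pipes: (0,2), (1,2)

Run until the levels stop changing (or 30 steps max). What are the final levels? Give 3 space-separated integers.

Answer: 5 5 5

Derivation:
Step 1: flows [0->2,2->1] -> levels [8 1 6]
Step 2: flows [0->2,2->1] -> levels [7 2 6]
Step 3: flows [0->2,2->1] -> levels [6 3 6]
Step 4: flows [0=2,2->1] -> levels [6 4 5]
Step 5: flows [0->2,2->1] -> levels [5 5 5]
Step 6: flows [0=2,1=2] -> levels [5 5 5]
  -> stable (no change)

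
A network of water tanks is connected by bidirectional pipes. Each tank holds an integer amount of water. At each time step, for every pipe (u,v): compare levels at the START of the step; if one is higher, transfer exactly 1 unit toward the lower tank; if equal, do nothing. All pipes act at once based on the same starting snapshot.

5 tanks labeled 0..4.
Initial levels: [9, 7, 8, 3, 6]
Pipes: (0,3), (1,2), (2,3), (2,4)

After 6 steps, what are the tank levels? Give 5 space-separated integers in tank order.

Answer: 7 6 8 6 6

Derivation:
Step 1: flows [0->3,2->1,2->3,2->4] -> levels [8 8 5 5 7]
Step 2: flows [0->3,1->2,2=3,4->2] -> levels [7 7 7 6 6]
Step 3: flows [0->3,1=2,2->3,2->4] -> levels [6 7 5 8 7]
Step 4: flows [3->0,1->2,3->2,4->2] -> levels [7 6 8 6 6]
Step 5: flows [0->3,2->1,2->3,2->4] -> levels [6 7 5 8 7]
  -> period-2 cycle: step 5 state = step 3 state
  -> state at step 6: (6-3) mod 2 = 1, same as step 4 -> [7 6 8 6 6]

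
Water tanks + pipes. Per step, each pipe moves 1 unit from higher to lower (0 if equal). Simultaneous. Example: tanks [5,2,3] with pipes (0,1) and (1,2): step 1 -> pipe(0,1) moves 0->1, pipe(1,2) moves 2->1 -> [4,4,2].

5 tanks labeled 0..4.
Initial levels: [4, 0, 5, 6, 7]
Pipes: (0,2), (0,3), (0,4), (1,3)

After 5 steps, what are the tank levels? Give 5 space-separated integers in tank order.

Step 1: flows [2->0,3->0,4->0,3->1] -> levels [7 1 4 4 6]
Step 2: flows [0->2,0->3,0->4,3->1] -> levels [4 2 5 4 7]
Step 3: flows [2->0,0=3,4->0,3->1] -> levels [6 3 4 3 6]
Step 4: flows [0->2,0->3,0=4,1=3] -> levels [4 3 5 4 6]
Step 5: flows [2->0,0=3,4->0,3->1] -> levels [6 4 4 3 5]

Answer: 6 4 4 3 5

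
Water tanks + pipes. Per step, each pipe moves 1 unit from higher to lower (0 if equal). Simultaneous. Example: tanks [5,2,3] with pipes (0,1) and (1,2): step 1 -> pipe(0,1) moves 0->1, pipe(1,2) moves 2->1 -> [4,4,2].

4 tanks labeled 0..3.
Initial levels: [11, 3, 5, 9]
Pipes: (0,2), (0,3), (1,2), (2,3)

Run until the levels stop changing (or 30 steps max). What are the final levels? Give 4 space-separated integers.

Answer: 8 7 5 8

Derivation:
Step 1: flows [0->2,0->3,2->1,3->2] -> levels [9 4 6 9]
Step 2: flows [0->2,0=3,2->1,3->2] -> levels [8 5 7 8]
Step 3: flows [0->2,0=3,2->1,3->2] -> levels [7 6 8 7]
Step 4: flows [2->0,0=3,2->1,2->3] -> levels [8 7 5 8]
Step 5: flows [0->2,0=3,1->2,3->2] -> levels [7 6 8 7]
  -> period-2 cycle: step 5 state = step 3 state; never stabilizes
  -> state at step 30: (30-3) mod 2 = 1, same as step 4 -> [8 7 5 8]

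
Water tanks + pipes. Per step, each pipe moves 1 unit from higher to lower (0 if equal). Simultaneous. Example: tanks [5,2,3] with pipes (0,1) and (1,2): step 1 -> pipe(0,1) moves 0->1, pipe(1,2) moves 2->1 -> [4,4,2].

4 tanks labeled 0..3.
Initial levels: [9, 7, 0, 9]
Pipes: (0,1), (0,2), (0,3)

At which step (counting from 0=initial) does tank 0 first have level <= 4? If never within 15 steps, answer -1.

Answer: 7

Derivation:
Step 1: flows [0->1,0->2,0=3] -> levels [7 8 1 9]
Step 2: flows [1->0,0->2,3->0] -> levels [8 7 2 8]
Step 3: flows [0->1,0->2,0=3] -> levels [6 8 3 8]
Step 4: flows [1->0,0->2,3->0] -> levels [7 7 4 7]
Step 5: flows [0=1,0->2,0=3] -> levels [6 7 5 7]
Step 6: flows [1->0,0->2,3->0] -> levels [7 6 6 6]
Step 7: flows [0->1,0->2,0->3] -> levels [4 7 7 7]
Tank 0 first reaches <=4 at step 7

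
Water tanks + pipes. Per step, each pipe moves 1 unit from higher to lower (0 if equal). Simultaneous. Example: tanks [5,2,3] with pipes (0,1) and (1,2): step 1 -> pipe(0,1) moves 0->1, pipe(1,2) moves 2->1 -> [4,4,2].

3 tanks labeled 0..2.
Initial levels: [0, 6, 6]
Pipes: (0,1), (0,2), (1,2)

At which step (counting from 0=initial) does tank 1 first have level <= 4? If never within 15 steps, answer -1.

Answer: 2

Derivation:
Step 1: flows [1->0,2->0,1=2] -> levels [2 5 5]
Step 2: flows [1->0,2->0,1=2] -> levels [4 4 4]
Tank 1 first reaches <=4 at step 2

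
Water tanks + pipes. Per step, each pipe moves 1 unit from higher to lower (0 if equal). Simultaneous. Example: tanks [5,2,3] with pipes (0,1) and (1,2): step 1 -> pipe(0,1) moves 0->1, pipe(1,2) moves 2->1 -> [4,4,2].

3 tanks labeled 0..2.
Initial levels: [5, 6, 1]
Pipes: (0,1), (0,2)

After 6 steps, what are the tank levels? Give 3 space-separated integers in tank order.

Answer: 4 4 4

Derivation:
Step 1: flows [1->0,0->2] -> levels [5 5 2]
Step 2: flows [0=1,0->2] -> levels [4 5 3]
Step 3: flows [1->0,0->2] -> levels [4 4 4]
Step 4: flows [0=1,0=2] -> levels [4 4 4]
  -> stable; steps 5..6 unchanged -> [4 4 4]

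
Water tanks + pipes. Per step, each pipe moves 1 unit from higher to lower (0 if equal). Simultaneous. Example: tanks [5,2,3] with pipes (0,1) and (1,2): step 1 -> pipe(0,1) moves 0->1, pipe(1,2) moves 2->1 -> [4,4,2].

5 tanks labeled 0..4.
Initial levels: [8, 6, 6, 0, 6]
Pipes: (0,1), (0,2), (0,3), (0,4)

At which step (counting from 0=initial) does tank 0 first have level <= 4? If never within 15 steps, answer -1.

Answer: 1

Derivation:
Step 1: flows [0->1,0->2,0->3,0->4] -> levels [4 7 7 1 7]
Tank 0 first reaches <=4 at step 1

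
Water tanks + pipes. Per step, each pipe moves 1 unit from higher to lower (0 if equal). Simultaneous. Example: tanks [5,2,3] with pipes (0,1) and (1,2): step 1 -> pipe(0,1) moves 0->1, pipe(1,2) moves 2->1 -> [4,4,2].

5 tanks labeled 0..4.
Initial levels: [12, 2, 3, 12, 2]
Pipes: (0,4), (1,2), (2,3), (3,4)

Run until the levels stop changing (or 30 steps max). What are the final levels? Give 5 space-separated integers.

Answer: 6 5 7 5 8

Derivation:
Step 1: flows [0->4,2->1,3->2,3->4] -> levels [11 3 3 10 4]
Step 2: flows [0->4,1=2,3->2,3->4] -> levels [10 3 4 8 6]
Step 3: flows [0->4,2->1,3->2,3->4] -> levels [9 4 4 6 8]
Step 4: flows [0->4,1=2,3->2,4->3] -> levels [8 4 5 6 8]
Step 5: flows [0=4,2->1,3->2,4->3] -> levels [8 5 5 6 7]
Step 6: flows [0->4,1=2,3->2,4->3] -> levels [7 5 6 6 7]
Step 7: flows [0=4,2->1,2=3,4->3] -> levels [7 6 5 7 6]
Step 8: flows [0->4,1->2,3->2,3->4] -> levels [6 5 7 5 8]
Step 9: flows [4->0,2->1,2->3,4->3] -> levels [7 6 5 7 6]
  -> period-2 cycle: step 9 state = step 7 state; never stabilizes
  -> state at step 30: (30-7) mod 2 = 1, same as step 8 -> [6 5 7 5 8]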